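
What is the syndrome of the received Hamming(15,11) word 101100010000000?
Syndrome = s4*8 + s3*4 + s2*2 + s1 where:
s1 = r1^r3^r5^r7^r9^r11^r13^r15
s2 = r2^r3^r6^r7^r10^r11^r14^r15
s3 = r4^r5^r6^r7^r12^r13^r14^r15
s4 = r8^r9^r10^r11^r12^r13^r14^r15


s1=0, s2=1, s3=1, s4=1

Syndrome = 14 (error at position 14)


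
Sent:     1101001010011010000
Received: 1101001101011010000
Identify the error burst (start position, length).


XOR: 0000000111000000000

Burst at position 7, length 3


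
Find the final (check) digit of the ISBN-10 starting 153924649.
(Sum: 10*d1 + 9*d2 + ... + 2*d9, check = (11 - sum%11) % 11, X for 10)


Weighted sum: 228
228 mod 11 = 8

Check digit: 3


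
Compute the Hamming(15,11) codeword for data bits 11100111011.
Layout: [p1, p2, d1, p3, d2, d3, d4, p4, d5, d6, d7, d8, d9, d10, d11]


Parity bits: p1=0, p2=0, p3=1, p4=1

001111010111011


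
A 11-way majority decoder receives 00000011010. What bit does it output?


Ones: 3 out of 11
Threshold: 6

0 (3/11 voted 1)


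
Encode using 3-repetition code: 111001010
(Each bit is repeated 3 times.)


Each bit -> 3 copies

111111111000000111000111000


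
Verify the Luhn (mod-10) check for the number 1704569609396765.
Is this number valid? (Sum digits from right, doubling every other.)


Luhn sum = 77
77 mod 10 = 7

Invalid (Luhn sum mod 10 = 7)


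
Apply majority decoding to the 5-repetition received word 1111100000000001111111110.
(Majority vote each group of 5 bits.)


Groups: 11111, 00000, 00000, 11111, 11110
Majority votes: 10011

10011


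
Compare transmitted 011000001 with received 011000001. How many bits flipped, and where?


XOR: 000000000

0 errors (received matches sent)


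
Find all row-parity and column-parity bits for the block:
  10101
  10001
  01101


Row parities: 101
Column parities: 01001

Row P: 101, Col P: 01001, Corner: 0


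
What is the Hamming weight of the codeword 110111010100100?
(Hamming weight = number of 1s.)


Counting 1s in 110111010100100

8


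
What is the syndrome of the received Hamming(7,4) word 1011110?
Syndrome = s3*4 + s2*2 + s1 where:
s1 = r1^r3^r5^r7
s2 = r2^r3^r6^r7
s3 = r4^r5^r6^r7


s1=1, s2=0, s3=1

Syndrome = 5 (error at position 5)


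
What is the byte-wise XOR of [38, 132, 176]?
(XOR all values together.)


XOR chain: 38 ^ 132 ^ 176 = 18

18


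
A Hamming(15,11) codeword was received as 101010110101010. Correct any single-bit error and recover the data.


Syndrome = 0: no error detected

Data: 11010101010 (no errors)


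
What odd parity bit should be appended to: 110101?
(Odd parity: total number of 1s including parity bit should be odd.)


Number of 1s in data: 4
Parity bit: 1

1


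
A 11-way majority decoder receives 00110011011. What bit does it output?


Ones: 6 out of 11
Threshold: 6

1 (6/11 voted 1)


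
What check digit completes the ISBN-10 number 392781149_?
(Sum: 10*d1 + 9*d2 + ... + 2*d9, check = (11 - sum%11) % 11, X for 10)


Weighted sum: 263
263 mod 11 = 10

Check digit: 1


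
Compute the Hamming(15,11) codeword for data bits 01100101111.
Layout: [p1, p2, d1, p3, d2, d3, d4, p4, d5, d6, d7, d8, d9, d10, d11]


Parity bits: p1=1, p2=0, p3=0, p4=1

100011010101111


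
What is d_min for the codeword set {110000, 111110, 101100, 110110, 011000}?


Comparing all pairs, minimum distance: 1
Can detect 0 errors, correct 0 errors

1


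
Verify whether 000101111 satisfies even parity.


Number of 1s: 5

No, parity error (5 ones)


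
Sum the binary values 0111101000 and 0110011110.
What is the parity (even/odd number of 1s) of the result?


0111101000 = 488
0110011110 = 414
Sum = 902 = 1110000110
1s count = 5

odd parity (5 ones in 1110000110)


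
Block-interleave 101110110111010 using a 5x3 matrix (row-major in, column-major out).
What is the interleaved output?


Matrix:
  101
  110
  110
  111
  010
Read columns: 111100111110010

111100111110010


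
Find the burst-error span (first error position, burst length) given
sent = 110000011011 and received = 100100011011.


XOR: 010100000000

Burst at position 1, length 3


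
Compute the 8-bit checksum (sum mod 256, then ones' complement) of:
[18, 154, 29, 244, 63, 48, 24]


Sum = 580 mod 256 = 68
Complement = 187

187


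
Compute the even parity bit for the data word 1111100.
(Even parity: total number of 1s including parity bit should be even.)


Number of 1s in data: 5
Parity bit: 1

1


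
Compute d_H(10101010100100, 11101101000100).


XOR: 01000111100000
Count of 1s: 5

5


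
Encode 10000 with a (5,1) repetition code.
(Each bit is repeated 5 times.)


Each bit -> 5 copies

1111100000000000000000000


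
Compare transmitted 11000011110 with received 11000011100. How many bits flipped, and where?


XOR: 00000000010

1 error(s) at position(s): 9


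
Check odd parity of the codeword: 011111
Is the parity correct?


Number of 1s: 5

Yes, parity is correct (5 ones)


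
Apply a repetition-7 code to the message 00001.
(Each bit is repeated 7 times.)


Each bit -> 7 copies

00000000000000000000000000001111111


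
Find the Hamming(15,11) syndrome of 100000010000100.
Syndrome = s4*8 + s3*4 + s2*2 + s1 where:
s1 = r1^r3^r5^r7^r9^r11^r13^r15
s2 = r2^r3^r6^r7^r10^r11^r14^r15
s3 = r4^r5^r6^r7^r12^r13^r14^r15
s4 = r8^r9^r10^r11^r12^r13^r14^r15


s1=0, s2=0, s3=1, s4=0

Syndrome = 4 (error at position 4)


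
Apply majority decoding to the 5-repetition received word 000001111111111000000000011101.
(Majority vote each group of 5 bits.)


Groups: 00000, 11111, 11111, 00000, 00000, 11101
Majority votes: 011001

011001


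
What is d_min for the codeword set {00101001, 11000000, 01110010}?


Comparing all pairs, minimum distance: 4
Can detect 3 errors, correct 1 errors

4


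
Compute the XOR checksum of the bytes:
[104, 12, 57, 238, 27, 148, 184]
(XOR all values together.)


XOR chain: 104 ^ 12 ^ 57 ^ 238 ^ 27 ^ 148 ^ 184 = 132

132


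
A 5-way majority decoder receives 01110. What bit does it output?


Ones: 3 out of 5
Threshold: 3

1 (3/5 voted 1)


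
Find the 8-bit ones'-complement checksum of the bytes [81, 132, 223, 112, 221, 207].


Sum = 976 mod 256 = 208
Complement = 47

47


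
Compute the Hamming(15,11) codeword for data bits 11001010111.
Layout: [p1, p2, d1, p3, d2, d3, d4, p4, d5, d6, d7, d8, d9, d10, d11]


Parity bits: p1=0, p2=0, p3=0, p4=1

001010011010111


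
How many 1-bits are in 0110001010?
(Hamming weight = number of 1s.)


Counting 1s in 0110001010

4


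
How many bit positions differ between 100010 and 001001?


XOR: 101011
Count of 1s: 4

4


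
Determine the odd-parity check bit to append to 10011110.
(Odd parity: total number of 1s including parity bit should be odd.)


Number of 1s in data: 5
Parity bit: 0

0


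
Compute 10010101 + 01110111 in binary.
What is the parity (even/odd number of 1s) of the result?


10010101 = 149
01110111 = 119
Sum = 268 = 100001100
1s count = 3

odd parity (3 ones in 100001100)


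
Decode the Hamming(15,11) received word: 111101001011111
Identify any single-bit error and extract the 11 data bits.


Syndrome = 0: no error detected

Data: 10101011111 (no errors)


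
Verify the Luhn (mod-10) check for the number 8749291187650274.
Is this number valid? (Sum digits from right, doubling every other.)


Luhn sum = 80
80 mod 10 = 0

Valid (Luhn sum mod 10 = 0)


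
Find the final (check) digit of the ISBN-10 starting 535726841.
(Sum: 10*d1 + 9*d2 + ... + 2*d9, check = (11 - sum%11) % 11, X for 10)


Weighted sum: 254
254 mod 11 = 1

Check digit: X


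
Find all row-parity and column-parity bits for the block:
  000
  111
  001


Row parities: 011
Column parities: 110

Row P: 011, Col P: 110, Corner: 0


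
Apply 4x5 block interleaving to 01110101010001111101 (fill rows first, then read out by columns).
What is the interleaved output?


Matrix:
  01110
  10101
  00011
  11101
Read columns: 01011001110110100111

01011001110110100111


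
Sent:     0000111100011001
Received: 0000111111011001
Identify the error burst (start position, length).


XOR: 0000000011000000

Burst at position 8, length 2


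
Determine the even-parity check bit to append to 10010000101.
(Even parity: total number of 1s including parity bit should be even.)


Number of 1s in data: 4
Parity bit: 0

0


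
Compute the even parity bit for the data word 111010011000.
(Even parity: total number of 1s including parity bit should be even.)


Number of 1s in data: 6
Parity bit: 0

0


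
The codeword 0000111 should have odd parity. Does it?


Number of 1s: 3

Yes, parity is correct (3 ones)


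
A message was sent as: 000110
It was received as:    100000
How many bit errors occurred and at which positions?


XOR: 100110

3 error(s) at position(s): 0, 3, 4


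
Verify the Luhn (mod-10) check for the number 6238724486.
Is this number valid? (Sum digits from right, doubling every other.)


Luhn sum = 51
51 mod 10 = 1

Invalid (Luhn sum mod 10 = 1)


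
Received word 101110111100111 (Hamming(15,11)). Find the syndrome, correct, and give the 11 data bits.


Syndrome = 3: error at position 3

Data: 01011100111 (corrected bit 3)


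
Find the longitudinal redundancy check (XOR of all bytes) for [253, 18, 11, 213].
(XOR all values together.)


XOR chain: 253 ^ 18 ^ 11 ^ 213 = 49

49


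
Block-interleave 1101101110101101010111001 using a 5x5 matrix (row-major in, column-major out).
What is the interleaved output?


Matrix:
  11011
  01110
  10110
  10101
  11001
Read columns: 1011111001011101110010011

1011111001011101110010011


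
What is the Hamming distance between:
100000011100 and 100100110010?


XOR: 000100101110
Count of 1s: 5

5


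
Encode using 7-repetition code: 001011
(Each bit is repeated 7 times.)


Each bit -> 7 copies

000000000000001111111000000011111111111111


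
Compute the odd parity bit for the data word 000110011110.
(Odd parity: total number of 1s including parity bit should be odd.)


Number of 1s in data: 6
Parity bit: 1

1


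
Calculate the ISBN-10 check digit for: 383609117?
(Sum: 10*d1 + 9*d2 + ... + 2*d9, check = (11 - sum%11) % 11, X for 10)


Weighted sum: 234
234 mod 11 = 3

Check digit: 8


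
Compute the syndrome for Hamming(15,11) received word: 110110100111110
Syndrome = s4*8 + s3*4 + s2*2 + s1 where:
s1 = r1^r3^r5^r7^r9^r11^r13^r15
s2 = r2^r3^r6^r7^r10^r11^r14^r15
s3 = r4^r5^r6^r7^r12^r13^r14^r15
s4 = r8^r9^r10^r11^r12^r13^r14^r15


s1=1, s2=1, s3=0, s4=1

Syndrome = 11 (error at position 11)


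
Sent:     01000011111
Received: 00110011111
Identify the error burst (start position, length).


XOR: 01110000000

Burst at position 1, length 3


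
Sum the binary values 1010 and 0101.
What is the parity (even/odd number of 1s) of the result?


1010 = 10
0101 = 5
Sum = 15 = 1111
1s count = 4

even parity (4 ones in 1111)


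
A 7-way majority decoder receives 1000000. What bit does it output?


Ones: 1 out of 7
Threshold: 4

0 (1/7 voted 1)


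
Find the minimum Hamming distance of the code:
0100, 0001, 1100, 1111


Comparing all pairs, minimum distance: 1
Can detect 0 errors, correct 0 errors

1


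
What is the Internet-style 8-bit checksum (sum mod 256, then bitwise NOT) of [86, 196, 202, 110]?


Sum = 594 mod 256 = 82
Complement = 173

173


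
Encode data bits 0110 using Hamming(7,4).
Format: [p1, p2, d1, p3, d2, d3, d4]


Parity bits: p1=1, p2=1, p3=0

1100110


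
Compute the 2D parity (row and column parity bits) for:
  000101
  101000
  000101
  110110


Row parities: 0000
Column parities: 011110

Row P: 0000, Col P: 011110, Corner: 0


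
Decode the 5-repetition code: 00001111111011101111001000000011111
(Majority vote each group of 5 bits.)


Groups: 00001, 11111, 10111, 01111, 00100, 00000, 11111
Majority votes: 0111001

0111001


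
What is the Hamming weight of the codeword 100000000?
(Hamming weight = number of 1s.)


Counting 1s in 100000000

1


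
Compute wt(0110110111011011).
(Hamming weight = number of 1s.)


Counting 1s in 0110110111011011

11


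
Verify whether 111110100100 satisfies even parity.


Number of 1s: 7

No, parity error (7 ones)


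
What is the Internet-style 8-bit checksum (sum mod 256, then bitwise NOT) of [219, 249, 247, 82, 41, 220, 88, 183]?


Sum = 1329 mod 256 = 49
Complement = 206

206


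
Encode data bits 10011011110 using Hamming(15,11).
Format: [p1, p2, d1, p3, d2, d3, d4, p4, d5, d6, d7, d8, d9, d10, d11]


Parity bits: p1=1, p2=0, p3=0, p4=1

101000111011110


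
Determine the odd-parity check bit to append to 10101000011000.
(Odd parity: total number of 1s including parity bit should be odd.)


Number of 1s in data: 5
Parity bit: 0

0


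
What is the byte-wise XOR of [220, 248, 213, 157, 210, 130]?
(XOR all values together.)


XOR chain: 220 ^ 248 ^ 213 ^ 157 ^ 210 ^ 130 = 60

60


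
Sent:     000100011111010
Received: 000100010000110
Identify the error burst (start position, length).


XOR: 000000001111100

Burst at position 8, length 5


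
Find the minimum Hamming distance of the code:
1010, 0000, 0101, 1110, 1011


Comparing all pairs, minimum distance: 1
Can detect 0 errors, correct 0 errors

1


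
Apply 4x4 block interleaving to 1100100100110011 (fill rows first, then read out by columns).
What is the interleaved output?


Matrix:
  1100
  1001
  0011
  0011
Read columns: 1100100000110111

1100100000110111


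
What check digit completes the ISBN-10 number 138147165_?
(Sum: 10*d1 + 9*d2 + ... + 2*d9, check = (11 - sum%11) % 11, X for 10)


Weighted sum: 199
199 mod 11 = 1

Check digit: X


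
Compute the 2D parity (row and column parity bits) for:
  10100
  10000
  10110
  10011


Row parities: 0111
Column parities: 00001

Row P: 0111, Col P: 00001, Corner: 1


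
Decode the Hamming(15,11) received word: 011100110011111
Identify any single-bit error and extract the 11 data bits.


Syndrome = 1: error at position 1

Data: 10010011111 (corrected bit 1)


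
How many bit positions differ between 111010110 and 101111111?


XOR: 010101001
Count of 1s: 4

4


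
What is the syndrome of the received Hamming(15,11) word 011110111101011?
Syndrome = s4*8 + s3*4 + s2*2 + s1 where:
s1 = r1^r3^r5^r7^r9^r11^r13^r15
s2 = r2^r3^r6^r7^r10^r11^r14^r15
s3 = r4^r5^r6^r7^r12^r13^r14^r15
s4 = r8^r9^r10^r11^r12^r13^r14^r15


s1=1, s2=0, s3=0, s4=0

Syndrome = 1 (error at position 1)


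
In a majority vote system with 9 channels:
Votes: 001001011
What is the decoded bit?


Ones: 4 out of 9
Threshold: 5

0 (4/9 voted 1)


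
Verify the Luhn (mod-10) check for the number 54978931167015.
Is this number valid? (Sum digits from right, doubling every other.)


Luhn sum = 64
64 mod 10 = 4

Invalid (Luhn sum mod 10 = 4)


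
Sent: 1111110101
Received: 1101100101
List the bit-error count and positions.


XOR: 0010010000

2 error(s) at position(s): 2, 5


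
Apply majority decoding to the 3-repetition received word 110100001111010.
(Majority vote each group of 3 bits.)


Groups: 110, 100, 001, 111, 010
Majority votes: 10010

10010


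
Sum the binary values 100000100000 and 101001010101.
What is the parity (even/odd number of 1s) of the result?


100000100000 = 2080
101001010101 = 2645
Sum = 4725 = 1001001110101
1s count = 7

odd parity (7 ones in 1001001110101)


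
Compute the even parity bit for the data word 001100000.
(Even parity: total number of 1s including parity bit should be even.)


Number of 1s in data: 2
Parity bit: 0

0


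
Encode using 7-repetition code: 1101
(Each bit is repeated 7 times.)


Each bit -> 7 copies

1111111111111100000001111111


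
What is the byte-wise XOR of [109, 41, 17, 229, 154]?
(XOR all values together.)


XOR chain: 109 ^ 41 ^ 17 ^ 229 ^ 154 = 42

42


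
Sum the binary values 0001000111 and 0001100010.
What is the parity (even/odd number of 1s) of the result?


0001000111 = 71
0001100010 = 98
Sum = 169 = 10101001
1s count = 4

even parity (4 ones in 10101001)


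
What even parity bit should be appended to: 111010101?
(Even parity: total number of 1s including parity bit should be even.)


Number of 1s in data: 6
Parity bit: 0

0


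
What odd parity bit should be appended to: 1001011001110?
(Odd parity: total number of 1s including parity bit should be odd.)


Number of 1s in data: 7
Parity bit: 0

0


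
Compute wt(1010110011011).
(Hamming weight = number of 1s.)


Counting 1s in 1010110011011

8


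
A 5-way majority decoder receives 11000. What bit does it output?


Ones: 2 out of 5
Threshold: 3

0 (2/5 voted 1)


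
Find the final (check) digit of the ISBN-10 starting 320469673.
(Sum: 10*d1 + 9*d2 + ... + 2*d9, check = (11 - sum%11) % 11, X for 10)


Weighted sum: 208
208 mod 11 = 10

Check digit: 1


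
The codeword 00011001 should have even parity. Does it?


Number of 1s: 3

No, parity error (3 ones)


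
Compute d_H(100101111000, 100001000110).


XOR: 000100111110
Count of 1s: 6

6


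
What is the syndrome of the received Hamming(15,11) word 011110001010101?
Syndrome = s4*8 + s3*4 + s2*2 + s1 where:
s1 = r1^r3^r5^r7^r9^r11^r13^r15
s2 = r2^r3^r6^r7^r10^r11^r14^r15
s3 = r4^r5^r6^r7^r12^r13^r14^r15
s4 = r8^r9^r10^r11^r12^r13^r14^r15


s1=0, s2=0, s3=0, s4=0

Syndrome = 0 (no error)


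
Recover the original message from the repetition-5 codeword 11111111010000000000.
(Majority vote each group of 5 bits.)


Groups: 11111, 11101, 00000, 00000
Majority votes: 1100

1100


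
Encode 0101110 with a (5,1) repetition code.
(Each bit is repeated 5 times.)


Each bit -> 5 copies

00000111110000011111111111111100000


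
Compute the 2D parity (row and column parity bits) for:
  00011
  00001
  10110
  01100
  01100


Row parities: 01100
Column parities: 10100

Row P: 01100, Col P: 10100, Corner: 0


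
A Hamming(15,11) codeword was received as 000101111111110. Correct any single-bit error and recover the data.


Syndrome = 10: error at position 10

Data: 00111011110 (corrected bit 10)


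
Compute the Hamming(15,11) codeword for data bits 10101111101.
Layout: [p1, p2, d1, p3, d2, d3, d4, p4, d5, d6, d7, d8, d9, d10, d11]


Parity bits: p1=1, p2=1, p3=0, p4=0

111001001111101


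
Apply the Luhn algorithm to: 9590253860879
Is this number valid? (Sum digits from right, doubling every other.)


Luhn sum = 60
60 mod 10 = 0

Valid (Luhn sum mod 10 = 0)


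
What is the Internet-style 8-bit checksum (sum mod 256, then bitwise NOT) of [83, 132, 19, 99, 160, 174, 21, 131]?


Sum = 819 mod 256 = 51
Complement = 204

204


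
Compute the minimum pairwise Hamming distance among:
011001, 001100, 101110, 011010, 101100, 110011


Comparing all pairs, minimum distance: 1
Can detect 0 errors, correct 0 errors

1


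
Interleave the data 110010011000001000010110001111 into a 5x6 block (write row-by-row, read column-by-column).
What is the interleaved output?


Matrix:
  110010
  011000
  001000
  010110
  001111
Read columns: 100001101001101000111001100001

100001101001101000111001100001


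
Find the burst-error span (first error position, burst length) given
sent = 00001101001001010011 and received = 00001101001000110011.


XOR: 00000000000001100000

Burst at position 13, length 2


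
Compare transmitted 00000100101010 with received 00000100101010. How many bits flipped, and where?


XOR: 00000000000000

0 errors (received matches sent)


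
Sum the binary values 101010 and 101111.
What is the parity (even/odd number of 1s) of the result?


101010 = 42
101111 = 47
Sum = 89 = 1011001
1s count = 4

even parity (4 ones in 1011001)


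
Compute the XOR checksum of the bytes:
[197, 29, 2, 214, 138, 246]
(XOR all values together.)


XOR chain: 197 ^ 29 ^ 2 ^ 214 ^ 138 ^ 246 = 112

112


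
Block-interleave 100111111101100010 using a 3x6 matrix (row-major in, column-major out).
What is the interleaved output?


Matrix:
  100111
  111101
  100010
Read columns: 111010010110101110

111010010110101110


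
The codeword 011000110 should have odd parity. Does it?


Number of 1s: 4

No, parity error (4 ones)


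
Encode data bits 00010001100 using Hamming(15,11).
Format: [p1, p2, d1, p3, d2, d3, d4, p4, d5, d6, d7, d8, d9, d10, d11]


Parity bits: p1=0, p2=1, p3=1, p4=0

010100100001100


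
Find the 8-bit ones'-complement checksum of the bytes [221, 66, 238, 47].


Sum = 572 mod 256 = 60
Complement = 195

195


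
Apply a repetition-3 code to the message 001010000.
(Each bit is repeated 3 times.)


Each bit -> 3 copies

000000111000111000000000000


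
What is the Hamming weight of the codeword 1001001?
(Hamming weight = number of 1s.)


Counting 1s in 1001001

3


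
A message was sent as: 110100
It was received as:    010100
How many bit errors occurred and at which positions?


XOR: 100000

1 error(s) at position(s): 0


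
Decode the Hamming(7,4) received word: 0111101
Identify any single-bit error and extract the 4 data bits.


Syndrome = 7: error at position 7

Data: 1100 (corrected bit 7)


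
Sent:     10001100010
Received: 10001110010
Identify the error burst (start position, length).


XOR: 00000010000

Burst at position 6, length 1


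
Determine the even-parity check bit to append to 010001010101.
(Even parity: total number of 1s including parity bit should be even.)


Number of 1s in data: 5
Parity bit: 1

1


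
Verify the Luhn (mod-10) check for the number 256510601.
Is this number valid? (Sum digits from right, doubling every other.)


Luhn sum = 18
18 mod 10 = 8

Invalid (Luhn sum mod 10 = 8)


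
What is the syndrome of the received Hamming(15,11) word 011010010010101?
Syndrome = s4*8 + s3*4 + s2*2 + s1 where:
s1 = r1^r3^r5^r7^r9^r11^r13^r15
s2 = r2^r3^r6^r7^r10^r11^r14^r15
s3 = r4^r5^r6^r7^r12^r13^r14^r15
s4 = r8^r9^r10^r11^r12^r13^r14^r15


s1=1, s2=0, s3=1, s4=0

Syndrome = 5 (error at position 5)


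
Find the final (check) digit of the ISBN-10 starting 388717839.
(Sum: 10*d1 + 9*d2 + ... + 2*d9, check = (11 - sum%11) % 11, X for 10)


Weighted sum: 315
315 mod 11 = 7

Check digit: 4


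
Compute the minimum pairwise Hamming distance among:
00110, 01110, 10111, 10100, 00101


Comparing all pairs, minimum distance: 1
Can detect 0 errors, correct 0 errors

1


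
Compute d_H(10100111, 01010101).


XOR: 11110010
Count of 1s: 5

5


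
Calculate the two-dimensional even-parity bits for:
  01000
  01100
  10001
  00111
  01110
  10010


Row parities: 100110
Column parities: 01110

Row P: 100110, Col P: 01110, Corner: 1


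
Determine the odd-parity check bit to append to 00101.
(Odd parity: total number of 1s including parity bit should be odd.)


Number of 1s in data: 2
Parity bit: 1

1


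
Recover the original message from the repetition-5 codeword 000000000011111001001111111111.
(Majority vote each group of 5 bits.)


Groups: 00000, 00000, 11111, 00100, 11111, 11111
Majority votes: 001011

001011


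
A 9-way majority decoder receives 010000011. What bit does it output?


Ones: 3 out of 9
Threshold: 5

0 (3/9 voted 1)


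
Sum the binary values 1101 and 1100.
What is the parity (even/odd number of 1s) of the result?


1101 = 13
1100 = 12
Sum = 25 = 11001
1s count = 3

odd parity (3 ones in 11001)


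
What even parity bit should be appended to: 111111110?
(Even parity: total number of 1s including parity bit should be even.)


Number of 1s in data: 8
Parity bit: 0

0


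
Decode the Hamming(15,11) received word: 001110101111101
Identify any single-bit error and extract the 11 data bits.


Syndrome = 3: error at position 3

Data: 01011111101 (corrected bit 3)


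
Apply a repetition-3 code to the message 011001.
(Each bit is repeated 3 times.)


Each bit -> 3 copies

000111111000000111


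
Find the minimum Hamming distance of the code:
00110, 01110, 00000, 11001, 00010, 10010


Comparing all pairs, minimum distance: 1
Can detect 0 errors, correct 0 errors

1


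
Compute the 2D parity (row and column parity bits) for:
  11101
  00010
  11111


Row parities: 011
Column parities: 00000

Row P: 011, Col P: 00000, Corner: 0


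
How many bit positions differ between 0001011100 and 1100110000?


XOR: 1101101100
Count of 1s: 6

6


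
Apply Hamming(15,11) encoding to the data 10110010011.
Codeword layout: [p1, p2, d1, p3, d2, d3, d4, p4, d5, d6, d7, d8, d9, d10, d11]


Parity bits: p1=0, p2=0, p3=0, p4=1

001001110010011


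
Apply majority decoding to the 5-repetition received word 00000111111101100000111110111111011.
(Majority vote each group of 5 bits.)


Groups: 00000, 11111, 11011, 00000, 11111, 01111, 11011
Majority votes: 0110111

0110111


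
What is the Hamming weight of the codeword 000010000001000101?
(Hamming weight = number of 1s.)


Counting 1s in 000010000001000101

4


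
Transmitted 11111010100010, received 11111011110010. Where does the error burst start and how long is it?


XOR: 00000001010000

Burst at position 7, length 3


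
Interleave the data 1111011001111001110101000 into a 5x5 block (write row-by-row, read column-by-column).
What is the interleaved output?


Matrix:
  11110
  11001
  11100
  11101
  01000
Read columns: 1111011111101101000001010

1111011111101101000001010


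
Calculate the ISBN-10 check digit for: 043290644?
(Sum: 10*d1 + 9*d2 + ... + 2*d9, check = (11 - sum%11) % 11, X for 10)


Weighted sum: 172
172 mod 11 = 7

Check digit: 4


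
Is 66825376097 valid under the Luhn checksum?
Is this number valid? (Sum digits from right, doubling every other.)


Luhn sum = 58
58 mod 10 = 8

Invalid (Luhn sum mod 10 = 8)


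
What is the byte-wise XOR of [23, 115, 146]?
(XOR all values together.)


XOR chain: 23 ^ 115 ^ 146 = 246

246


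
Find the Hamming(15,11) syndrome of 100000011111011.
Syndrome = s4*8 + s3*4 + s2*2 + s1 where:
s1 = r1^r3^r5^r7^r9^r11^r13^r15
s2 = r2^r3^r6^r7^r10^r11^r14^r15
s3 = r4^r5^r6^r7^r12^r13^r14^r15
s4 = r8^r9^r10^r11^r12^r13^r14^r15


s1=0, s2=0, s3=1, s4=1

Syndrome = 12 (error at position 12)


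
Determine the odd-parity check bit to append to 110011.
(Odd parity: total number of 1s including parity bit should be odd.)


Number of 1s in data: 4
Parity bit: 1

1


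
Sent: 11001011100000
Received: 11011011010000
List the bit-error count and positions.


XOR: 00010000110000

3 error(s) at position(s): 3, 8, 9


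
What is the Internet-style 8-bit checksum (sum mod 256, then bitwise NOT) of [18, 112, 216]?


Sum = 346 mod 256 = 90
Complement = 165

165


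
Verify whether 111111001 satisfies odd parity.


Number of 1s: 7

Yes, parity is correct (7 ones)


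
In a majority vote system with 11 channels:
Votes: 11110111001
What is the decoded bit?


Ones: 8 out of 11
Threshold: 6

1 (8/11 voted 1)


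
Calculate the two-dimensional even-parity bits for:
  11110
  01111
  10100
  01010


Row parities: 0000
Column parities: 01111

Row P: 0000, Col P: 01111, Corner: 0


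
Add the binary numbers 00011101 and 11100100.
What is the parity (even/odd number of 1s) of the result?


00011101 = 29
11100100 = 228
Sum = 257 = 100000001
1s count = 2

even parity (2 ones in 100000001)


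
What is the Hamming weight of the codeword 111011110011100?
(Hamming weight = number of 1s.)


Counting 1s in 111011110011100

10


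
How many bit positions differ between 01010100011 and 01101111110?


XOR: 00111011101
Count of 1s: 7

7


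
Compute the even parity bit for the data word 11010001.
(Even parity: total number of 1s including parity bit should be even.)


Number of 1s in data: 4
Parity bit: 0

0


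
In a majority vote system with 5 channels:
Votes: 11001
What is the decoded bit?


Ones: 3 out of 5
Threshold: 3

1 (3/5 voted 1)


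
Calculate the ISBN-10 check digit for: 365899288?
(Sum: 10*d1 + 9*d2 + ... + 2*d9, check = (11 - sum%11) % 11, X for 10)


Weighted sum: 327
327 mod 11 = 8

Check digit: 3


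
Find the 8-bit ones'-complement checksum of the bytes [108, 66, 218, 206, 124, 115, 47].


Sum = 884 mod 256 = 116
Complement = 139

139


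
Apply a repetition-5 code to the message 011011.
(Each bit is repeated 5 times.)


Each bit -> 5 copies

000001111111111000001111111111


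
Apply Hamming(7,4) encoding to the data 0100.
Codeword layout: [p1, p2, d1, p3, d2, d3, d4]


Parity bits: p1=1, p2=0, p3=1

1001100


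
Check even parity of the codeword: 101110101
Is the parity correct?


Number of 1s: 6

Yes, parity is correct (6 ones)


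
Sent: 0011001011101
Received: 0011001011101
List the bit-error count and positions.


XOR: 0000000000000

0 errors (received matches sent)


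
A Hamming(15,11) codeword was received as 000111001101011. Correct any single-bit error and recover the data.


Syndrome = 9: error at position 9

Data: 01100101011 (corrected bit 9)


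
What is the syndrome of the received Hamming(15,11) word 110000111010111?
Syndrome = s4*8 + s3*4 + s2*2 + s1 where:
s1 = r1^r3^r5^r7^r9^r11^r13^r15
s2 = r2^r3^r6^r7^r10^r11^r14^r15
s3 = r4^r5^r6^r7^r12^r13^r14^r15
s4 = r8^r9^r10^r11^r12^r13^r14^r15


s1=0, s2=1, s3=0, s4=0

Syndrome = 2 (error at position 2)


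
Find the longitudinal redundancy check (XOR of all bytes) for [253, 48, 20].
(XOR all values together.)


XOR chain: 253 ^ 48 ^ 20 = 217

217


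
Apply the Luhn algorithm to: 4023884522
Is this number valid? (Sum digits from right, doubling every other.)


Luhn sum = 49
49 mod 10 = 9

Invalid (Luhn sum mod 10 = 9)


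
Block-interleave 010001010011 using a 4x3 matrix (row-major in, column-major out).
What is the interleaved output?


Matrix:
  010
  001
  010
  011
Read columns: 000010110101

000010110101


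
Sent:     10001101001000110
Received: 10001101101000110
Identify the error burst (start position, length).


XOR: 00000000100000000

Burst at position 8, length 1


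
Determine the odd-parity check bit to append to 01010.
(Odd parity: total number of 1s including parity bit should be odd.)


Number of 1s in data: 2
Parity bit: 1

1


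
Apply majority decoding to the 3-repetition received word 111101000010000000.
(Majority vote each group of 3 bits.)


Groups: 111, 101, 000, 010, 000, 000
Majority votes: 110000

110000


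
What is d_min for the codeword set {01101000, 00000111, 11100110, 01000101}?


Comparing all pairs, minimum distance: 2
Can detect 1 errors, correct 0 errors

2


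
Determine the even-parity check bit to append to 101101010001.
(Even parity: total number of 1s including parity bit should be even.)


Number of 1s in data: 6
Parity bit: 0

0


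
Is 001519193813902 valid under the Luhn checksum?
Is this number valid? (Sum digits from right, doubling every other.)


Luhn sum = 50
50 mod 10 = 0

Valid (Luhn sum mod 10 = 0)


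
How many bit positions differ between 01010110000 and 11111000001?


XOR: 10101110001
Count of 1s: 6

6


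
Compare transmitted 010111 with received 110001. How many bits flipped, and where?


XOR: 100110

3 error(s) at position(s): 0, 3, 4


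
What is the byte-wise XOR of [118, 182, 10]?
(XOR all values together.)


XOR chain: 118 ^ 182 ^ 10 = 202

202


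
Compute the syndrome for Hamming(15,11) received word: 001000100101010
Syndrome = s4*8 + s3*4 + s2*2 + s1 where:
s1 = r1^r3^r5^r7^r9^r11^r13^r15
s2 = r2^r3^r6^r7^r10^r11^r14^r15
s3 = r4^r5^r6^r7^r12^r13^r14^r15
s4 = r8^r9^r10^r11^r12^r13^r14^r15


s1=0, s2=0, s3=1, s4=1

Syndrome = 12 (error at position 12)


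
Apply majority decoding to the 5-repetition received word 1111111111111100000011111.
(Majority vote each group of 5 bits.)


Groups: 11111, 11111, 11110, 00000, 11111
Majority votes: 11101

11101


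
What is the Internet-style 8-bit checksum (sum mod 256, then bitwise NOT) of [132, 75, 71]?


Sum = 278 mod 256 = 22
Complement = 233

233


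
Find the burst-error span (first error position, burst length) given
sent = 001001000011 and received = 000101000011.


XOR: 001100000000

Burst at position 2, length 2


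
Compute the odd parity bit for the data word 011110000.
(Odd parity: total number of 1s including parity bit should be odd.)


Number of 1s in data: 4
Parity bit: 1

1


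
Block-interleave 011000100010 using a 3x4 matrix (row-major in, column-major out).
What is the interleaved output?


Matrix:
  0110
  0010
  0010
Read columns: 000100111000

000100111000


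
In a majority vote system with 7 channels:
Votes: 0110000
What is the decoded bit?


Ones: 2 out of 7
Threshold: 4

0 (2/7 voted 1)


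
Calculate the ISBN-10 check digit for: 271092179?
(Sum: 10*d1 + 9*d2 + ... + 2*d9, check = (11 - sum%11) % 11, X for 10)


Weighted sum: 198
198 mod 11 = 0

Check digit: 0


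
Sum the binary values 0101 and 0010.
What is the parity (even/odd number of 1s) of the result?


0101 = 5
0010 = 2
Sum = 7 = 111
1s count = 3

odd parity (3 ones in 111)


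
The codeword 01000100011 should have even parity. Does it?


Number of 1s: 4

Yes, parity is correct (4 ones)


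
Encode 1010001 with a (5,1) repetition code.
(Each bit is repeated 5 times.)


Each bit -> 5 copies

11111000001111100000000000000011111


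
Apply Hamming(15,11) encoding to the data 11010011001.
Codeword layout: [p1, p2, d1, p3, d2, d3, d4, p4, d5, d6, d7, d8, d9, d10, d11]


Parity bits: p1=1, p2=0, p3=0, p4=1

101010110011001


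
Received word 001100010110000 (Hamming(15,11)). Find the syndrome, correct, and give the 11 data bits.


Syndrome = 14: error at position 14

Data: 10000110010 (corrected bit 14)


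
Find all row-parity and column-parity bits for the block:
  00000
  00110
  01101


Row parities: 001
Column parities: 01011

Row P: 001, Col P: 01011, Corner: 1


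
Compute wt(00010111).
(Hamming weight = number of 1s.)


Counting 1s in 00010111

4


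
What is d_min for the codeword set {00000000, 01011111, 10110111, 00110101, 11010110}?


Comparing all pairs, minimum distance: 2
Can detect 1 errors, correct 0 errors

2


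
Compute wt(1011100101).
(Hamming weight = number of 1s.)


Counting 1s in 1011100101

6


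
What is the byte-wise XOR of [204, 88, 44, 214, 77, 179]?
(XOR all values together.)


XOR chain: 204 ^ 88 ^ 44 ^ 214 ^ 77 ^ 179 = 144

144


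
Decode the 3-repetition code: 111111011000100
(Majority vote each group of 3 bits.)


Groups: 111, 111, 011, 000, 100
Majority votes: 11100

11100


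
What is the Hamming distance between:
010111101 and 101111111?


XOR: 111000010
Count of 1s: 4

4


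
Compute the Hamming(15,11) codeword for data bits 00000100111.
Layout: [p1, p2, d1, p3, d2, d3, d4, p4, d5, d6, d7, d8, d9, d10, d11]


Parity bits: p1=0, p2=1, p3=1, p4=0

010100000100111


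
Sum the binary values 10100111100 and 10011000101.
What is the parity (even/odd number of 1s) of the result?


10100111100 = 1340
10011000101 = 1221
Sum = 2561 = 101000000001
1s count = 3

odd parity (3 ones in 101000000001)


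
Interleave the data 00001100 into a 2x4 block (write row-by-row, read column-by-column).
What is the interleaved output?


Matrix:
  0000
  1100
Read columns: 01010000

01010000


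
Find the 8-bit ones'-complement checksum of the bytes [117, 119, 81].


Sum = 317 mod 256 = 61
Complement = 194

194


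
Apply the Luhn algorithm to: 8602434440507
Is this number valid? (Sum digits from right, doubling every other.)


Luhn sum = 53
53 mod 10 = 3

Invalid (Luhn sum mod 10 = 3)


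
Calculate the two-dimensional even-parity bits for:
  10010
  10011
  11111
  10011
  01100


Row parities: 01110
Column parities: 00001

Row P: 01110, Col P: 00001, Corner: 1


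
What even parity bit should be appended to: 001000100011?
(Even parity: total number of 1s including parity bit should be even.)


Number of 1s in data: 4
Parity bit: 0

0


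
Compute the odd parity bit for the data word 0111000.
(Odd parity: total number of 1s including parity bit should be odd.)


Number of 1s in data: 3
Parity bit: 0

0


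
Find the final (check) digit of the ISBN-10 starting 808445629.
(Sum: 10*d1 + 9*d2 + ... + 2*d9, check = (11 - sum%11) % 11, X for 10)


Weighted sum: 269
269 mod 11 = 5

Check digit: 6


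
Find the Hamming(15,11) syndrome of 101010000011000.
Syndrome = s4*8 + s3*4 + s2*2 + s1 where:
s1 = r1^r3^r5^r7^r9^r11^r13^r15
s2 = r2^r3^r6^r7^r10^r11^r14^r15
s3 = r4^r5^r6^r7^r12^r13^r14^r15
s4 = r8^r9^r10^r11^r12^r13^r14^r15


s1=0, s2=0, s3=0, s4=0

Syndrome = 0 (no error)


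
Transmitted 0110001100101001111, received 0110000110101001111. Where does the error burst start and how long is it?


XOR: 0000001010000000000

Burst at position 6, length 3


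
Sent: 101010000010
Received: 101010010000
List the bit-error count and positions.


XOR: 000000010010

2 error(s) at position(s): 7, 10


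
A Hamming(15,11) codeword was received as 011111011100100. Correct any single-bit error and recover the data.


Syndrome = 0: no error detected

Data: 11101100100 (no errors)


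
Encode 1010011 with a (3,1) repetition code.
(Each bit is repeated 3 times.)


Each bit -> 3 copies

111000111000000111111


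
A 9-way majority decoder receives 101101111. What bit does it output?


Ones: 7 out of 9
Threshold: 5

1 (7/9 voted 1)


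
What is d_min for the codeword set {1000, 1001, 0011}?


Comparing all pairs, minimum distance: 1
Can detect 0 errors, correct 0 errors

1


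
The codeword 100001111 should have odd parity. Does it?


Number of 1s: 5

Yes, parity is correct (5 ones)


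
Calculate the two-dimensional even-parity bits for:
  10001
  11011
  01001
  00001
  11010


Row parities: 00011
Column parities: 11000

Row P: 00011, Col P: 11000, Corner: 0


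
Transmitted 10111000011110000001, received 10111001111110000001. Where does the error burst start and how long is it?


XOR: 00000001100000000000

Burst at position 7, length 2


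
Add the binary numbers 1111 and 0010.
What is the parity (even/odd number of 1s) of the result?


1111 = 15
0010 = 2
Sum = 17 = 10001
1s count = 2

even parity (2 ones in 10001)


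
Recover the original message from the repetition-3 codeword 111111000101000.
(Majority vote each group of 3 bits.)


Groups: 111, 111, 000, 101, 000
Majority votes: 11010

11010


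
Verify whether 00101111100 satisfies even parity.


Number of 1s: 6

Yes, parity is correct (6 ones)


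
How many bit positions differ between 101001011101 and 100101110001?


XOR: 001100101100
Count of 1s: 5

5


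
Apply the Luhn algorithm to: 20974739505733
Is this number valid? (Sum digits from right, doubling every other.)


Luhn sum = 68
68 mod 10 = 8

Invalid (Luhn sum mod 10 = 8)


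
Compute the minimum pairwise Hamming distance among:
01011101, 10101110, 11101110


Comparing all pairs, minimum distance: 1
Can detect 0 errors, correct 0 errors

1


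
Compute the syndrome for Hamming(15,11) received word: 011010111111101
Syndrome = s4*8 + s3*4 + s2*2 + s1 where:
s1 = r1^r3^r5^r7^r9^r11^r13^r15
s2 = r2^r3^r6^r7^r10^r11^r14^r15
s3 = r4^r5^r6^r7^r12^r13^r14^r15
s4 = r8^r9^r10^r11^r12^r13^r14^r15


s1=1, s2=0, s3=1, s4=1

Syndrome = 13 (error at position 13)
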